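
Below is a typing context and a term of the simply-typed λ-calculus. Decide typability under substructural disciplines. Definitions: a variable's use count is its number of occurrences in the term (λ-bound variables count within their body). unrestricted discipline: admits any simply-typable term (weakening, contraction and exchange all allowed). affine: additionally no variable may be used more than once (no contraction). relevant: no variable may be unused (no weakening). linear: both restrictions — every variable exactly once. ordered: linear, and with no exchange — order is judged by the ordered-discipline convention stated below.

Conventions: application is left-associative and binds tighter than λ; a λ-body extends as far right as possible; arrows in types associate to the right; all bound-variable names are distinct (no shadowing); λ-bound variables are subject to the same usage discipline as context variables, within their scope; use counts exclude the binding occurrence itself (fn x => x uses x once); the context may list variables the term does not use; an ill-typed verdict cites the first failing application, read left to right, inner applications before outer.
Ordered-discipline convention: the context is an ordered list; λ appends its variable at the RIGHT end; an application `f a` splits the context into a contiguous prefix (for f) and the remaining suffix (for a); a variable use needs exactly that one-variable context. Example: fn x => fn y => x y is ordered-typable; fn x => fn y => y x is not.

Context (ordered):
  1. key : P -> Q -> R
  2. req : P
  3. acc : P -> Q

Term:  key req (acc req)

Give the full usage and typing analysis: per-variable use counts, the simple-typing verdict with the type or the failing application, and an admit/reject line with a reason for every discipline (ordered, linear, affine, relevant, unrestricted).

variable uses: key=1, req=2, acc=1
use order (left to right): key, req, acc, req
typing: well-typed at R
ordered: ✗ — needs contraction — req ×2
linear: ✗ — needs contraction — req ×2
affine: ✗ — needs contraction — req ×2
relevant: ✓ — every one of key, req, acc appears
unrestricted: ✓ — typability at R is all that's needed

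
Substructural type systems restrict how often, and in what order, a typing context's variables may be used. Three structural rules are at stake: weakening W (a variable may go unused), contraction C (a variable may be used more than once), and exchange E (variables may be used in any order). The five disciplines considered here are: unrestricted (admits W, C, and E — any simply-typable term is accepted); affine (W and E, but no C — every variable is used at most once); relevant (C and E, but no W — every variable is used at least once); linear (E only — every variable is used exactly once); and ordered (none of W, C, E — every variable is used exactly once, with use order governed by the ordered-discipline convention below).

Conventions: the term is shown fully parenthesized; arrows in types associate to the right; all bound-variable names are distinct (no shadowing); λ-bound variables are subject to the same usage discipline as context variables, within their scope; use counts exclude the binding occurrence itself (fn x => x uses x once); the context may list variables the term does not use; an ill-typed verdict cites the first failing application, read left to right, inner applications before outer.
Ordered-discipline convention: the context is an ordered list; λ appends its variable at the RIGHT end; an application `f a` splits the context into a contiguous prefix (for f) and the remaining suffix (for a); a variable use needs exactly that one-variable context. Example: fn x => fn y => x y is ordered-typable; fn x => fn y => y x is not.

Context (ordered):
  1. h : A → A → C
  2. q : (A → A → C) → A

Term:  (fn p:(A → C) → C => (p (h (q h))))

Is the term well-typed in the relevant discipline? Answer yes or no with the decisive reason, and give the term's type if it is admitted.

yes — at least one use each (h, q, p); term : ((A → C) → C) → C
use counts: h: 2×, q: 1×, p (bound): 1×
uses in reading order: p, h, q, h
typing: ✓ — ((A → C) → C) → C
across the five disciplines: ordered ✗; linear ✗; affine ✗; relevant ✓; unrestricted ✓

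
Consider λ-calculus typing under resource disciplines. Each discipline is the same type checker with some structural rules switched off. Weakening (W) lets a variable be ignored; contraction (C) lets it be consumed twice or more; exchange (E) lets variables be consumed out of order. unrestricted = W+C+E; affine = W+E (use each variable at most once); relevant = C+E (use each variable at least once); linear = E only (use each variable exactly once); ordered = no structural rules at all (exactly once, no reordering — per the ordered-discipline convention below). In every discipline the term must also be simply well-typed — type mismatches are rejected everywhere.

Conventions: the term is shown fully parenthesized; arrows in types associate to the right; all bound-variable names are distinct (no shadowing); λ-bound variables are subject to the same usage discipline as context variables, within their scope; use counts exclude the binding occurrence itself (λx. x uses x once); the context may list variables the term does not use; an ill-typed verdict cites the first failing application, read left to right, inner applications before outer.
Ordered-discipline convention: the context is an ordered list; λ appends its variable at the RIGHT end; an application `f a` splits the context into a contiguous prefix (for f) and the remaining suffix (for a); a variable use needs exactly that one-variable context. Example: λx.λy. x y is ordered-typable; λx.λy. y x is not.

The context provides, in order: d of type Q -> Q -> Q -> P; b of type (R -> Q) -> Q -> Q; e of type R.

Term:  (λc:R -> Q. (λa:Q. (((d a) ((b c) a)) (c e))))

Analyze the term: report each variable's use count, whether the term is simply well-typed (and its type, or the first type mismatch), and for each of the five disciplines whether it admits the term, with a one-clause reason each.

usage: d: 1, b: 1, e: 1, c (λ-bound): 2, a (λ-bound): 2
uses in reading order: d, a, b, c, a, c, e
typing: well-typed — term : (R -> Q) -> Q -> P
ordered ✗ (needs contraction — c ×2, a ×2)
linear ✗ (needs contraction — c ×2, a ×2)
affine ✗ (needs contraction — c ×2, a ×2)
relevant ✓ (d, b, e, c, a: all used, weakening unneeded)
unrestricted ✓ (simply typable at (R -> Q) -> Q -> P; W, C, E all held)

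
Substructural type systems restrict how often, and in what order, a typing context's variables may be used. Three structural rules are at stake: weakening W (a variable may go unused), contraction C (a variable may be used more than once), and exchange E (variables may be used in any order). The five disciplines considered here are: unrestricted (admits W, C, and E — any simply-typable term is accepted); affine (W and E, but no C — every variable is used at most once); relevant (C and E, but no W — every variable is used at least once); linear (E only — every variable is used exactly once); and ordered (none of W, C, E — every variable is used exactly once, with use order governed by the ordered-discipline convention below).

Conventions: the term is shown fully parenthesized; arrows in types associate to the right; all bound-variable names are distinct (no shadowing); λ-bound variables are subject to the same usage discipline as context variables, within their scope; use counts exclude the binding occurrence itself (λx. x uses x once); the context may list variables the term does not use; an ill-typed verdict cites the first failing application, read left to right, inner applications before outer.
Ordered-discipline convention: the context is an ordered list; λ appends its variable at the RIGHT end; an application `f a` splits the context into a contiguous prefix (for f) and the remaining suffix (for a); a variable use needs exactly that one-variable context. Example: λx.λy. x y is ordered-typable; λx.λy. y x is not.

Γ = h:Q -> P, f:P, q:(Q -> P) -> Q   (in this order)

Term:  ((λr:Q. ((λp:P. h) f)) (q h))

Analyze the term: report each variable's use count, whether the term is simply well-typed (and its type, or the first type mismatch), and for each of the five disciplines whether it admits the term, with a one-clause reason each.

use counts: h: 2×; f: 1×; q: 1×; r [bound]: 0×; p [bound]: 0×
left-to-right use order: h, f, q, h
typing: ✓ — Q -> P
ordered: ✗ — h ×2 used more than once (contraction); needs weakening: r, p unused
linear: ✗ — h ×2 used more than once (contraction); needs weakening: r, p unused
affine: ✗ — h ×2 used more than once (contraction)
relevant: ✗ — needs weakening: r, p unused
unrestricted: ✓ — typability at Q -> P is all that's needed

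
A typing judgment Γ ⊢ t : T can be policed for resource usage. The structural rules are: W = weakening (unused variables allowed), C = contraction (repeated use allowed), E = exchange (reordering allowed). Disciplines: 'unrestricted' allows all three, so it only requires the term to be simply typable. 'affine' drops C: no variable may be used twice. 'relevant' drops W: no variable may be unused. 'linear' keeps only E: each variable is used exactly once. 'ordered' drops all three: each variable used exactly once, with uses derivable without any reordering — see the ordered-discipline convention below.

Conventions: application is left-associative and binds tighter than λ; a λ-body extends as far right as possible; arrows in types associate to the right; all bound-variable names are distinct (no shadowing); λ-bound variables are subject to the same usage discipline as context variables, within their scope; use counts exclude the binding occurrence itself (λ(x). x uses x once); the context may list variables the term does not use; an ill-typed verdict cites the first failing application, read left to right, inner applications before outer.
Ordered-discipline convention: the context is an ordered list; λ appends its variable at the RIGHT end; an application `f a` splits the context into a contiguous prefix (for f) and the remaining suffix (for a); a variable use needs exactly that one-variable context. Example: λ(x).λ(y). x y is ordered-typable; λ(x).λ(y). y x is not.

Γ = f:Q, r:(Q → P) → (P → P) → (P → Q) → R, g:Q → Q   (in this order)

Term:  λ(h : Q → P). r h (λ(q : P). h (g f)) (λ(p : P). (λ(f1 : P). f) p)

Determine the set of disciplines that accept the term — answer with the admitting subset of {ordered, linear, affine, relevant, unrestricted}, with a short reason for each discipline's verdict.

accepted by: unrestricted
variable uses: f: 2, r: 1, g: 1, h (λ-bound): 2, q (λ-bound): 0, p (λ-bound): 1, f1 (λ-bound): 0
order of uses: r, h, h, g, f, f, p
typing: well-typed at (Q → P) → R
ordered ✗ (needs contraction — f ×2, h ×2; q, f1 left unused)
linear ✗ (needs contraction — f ×2, h ×2; q, f1 left unused)
affine ✗ (needs contraction — f ×2, h ×2)
relevant ✗ (q, f1 left unused)
unrestricted ✓ (simply typable at (Q → P) → R; W, C, E all held)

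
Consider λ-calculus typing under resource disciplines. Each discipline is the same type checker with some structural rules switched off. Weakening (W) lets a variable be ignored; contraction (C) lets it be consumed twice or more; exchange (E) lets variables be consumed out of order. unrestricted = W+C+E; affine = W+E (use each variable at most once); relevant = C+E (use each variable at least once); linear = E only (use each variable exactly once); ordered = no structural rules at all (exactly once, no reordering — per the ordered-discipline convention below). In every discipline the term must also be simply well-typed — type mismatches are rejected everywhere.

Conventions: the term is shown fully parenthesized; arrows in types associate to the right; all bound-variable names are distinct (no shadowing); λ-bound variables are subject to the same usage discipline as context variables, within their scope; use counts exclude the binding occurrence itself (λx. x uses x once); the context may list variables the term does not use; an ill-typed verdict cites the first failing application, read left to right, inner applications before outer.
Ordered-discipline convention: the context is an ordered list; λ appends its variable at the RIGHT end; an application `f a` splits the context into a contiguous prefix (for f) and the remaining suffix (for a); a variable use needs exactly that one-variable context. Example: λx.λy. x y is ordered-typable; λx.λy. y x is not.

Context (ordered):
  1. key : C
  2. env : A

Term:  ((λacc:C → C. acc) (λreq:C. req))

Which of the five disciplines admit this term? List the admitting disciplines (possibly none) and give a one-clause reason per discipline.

admitted by: affine, unrestricted
usage: key: 0×, env: 0×, acc (bound): 1×, req (bound): 1×
uses in reading order: acc, req
typing: the term checks, with type C → C
ordered ✗ (needs weakening: key, env unused)
linear ✗ (needs weakening: key, env unused)
affine ✓ (no duplicate uses among key, env, acc, req)
relevant ✗ (needs weakening: key, env unused)
unrestricted ✓ (simply typable at C → C; W, C, E all held)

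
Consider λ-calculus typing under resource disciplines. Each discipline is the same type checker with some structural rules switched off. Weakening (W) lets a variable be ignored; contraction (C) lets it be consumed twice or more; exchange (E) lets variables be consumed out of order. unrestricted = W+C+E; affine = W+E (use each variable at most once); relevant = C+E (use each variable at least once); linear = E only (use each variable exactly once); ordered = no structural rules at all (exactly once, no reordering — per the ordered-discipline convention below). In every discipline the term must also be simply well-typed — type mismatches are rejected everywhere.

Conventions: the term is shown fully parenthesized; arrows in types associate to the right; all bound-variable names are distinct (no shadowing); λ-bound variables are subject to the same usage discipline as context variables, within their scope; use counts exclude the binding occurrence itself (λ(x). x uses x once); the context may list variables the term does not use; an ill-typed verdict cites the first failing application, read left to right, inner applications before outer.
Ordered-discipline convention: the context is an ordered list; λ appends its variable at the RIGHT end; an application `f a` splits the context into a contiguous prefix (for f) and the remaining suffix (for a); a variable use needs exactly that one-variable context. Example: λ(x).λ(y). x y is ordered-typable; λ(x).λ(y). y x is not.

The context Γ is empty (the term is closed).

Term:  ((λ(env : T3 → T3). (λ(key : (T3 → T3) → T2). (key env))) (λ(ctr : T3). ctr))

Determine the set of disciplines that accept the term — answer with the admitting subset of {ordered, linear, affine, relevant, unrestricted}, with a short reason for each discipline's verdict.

admitting disciplines: linear, affine, relevant, unrestricted
counts: env (λ-bound) ×1, key (λ-bound) ×1, ctr (λ-bound) ×1
left-to-right use order: key, env, ctr
typing: the term checks, with type ((T3 → T3) → T2) → T2
ordered: ✗ — use order key, env, ctr needs exchange
linear: ✓ — env, key, ctr: one use apiece
affine: ✓ — env, key, ctr: no repeats, contraction unneeded
relevant: ✓ — at least one use each (env, key, ctr)
unrestricted: ✓ — well-typed at ((T3 → T3) → T2) → T2; no restrictions here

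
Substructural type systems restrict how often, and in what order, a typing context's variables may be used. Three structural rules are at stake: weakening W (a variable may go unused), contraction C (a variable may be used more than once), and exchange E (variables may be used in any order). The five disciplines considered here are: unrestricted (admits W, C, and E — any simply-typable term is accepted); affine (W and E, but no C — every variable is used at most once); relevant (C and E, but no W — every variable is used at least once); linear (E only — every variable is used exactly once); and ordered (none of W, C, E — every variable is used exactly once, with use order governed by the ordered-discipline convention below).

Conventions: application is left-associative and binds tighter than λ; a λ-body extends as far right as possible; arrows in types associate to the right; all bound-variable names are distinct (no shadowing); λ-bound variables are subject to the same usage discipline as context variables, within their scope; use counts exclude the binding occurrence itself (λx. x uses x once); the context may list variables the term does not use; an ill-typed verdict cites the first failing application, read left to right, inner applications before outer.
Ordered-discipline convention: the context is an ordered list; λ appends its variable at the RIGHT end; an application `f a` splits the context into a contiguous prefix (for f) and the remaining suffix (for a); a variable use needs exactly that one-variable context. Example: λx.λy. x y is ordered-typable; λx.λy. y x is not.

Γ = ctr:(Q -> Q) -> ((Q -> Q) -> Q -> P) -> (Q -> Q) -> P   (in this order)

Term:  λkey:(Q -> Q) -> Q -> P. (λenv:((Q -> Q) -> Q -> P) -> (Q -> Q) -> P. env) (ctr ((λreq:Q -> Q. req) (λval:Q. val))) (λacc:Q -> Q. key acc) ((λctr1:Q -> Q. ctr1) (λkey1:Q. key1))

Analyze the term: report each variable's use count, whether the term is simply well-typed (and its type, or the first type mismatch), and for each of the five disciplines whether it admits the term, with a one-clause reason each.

usage: ctr: 1; key [bound]: 1; env [bound]: 1; req [bound]: 1; val [bound]: 1; acc [bound]: 1; ctr1 [bound]: 1; key1 [bound]: 1
left-to-right use order: env, ctr, req, val, key, acc, ctr1, key1
typing: the term checks, with type ((Q -> Q) -> Q -> P) -> P
ordered ✓ (ctr, key, env, req, val, acc, ctr1, key1 once each; derivable with no W/C/E)
linear ✓ (each of ctr, key, env, req, val, acc, ctr1, key1 used exactly once)
affine ✓ (at most one use each (ctr, key, env, req, val, acc, ctr1, key1))
relevant ✓ (none of ctr, key, env, req, val, acc, ctr1, key1 goes unused)
unrestricted ✓ (type-checks (((Q -> Q) -> Q -> P) -> P) and nothing is barred)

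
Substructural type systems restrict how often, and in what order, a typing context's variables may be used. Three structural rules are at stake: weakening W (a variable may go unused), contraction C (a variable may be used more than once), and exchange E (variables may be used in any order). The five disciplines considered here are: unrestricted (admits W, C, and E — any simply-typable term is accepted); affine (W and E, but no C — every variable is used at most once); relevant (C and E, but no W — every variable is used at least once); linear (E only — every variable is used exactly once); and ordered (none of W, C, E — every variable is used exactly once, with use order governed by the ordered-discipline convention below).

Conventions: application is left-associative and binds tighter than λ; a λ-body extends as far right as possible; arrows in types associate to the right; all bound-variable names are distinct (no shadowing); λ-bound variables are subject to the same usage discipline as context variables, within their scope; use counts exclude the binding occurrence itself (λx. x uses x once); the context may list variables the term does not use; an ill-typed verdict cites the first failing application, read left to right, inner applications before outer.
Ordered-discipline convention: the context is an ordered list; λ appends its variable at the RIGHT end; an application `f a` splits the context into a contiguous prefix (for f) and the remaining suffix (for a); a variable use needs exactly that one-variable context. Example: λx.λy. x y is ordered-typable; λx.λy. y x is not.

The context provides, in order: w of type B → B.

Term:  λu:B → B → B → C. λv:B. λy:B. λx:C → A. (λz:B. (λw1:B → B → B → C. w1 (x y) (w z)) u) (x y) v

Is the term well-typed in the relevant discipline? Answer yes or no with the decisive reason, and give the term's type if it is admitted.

no — not simply typable
use counts: w: 1; u [bound]: 1; v [bound]: 1; y [bound]: 2; x [bound]: 2; z [bound]: 1; w1 [bound]: 1
left-to-right use order: w1, x, y, w, z, u, x, y, v
typing: ill-typed: argument of type B where C is required
across the five disciplines: ordered ✗ · linear ✗ · affine ✗ · relevant ✗ · unrestricted ✗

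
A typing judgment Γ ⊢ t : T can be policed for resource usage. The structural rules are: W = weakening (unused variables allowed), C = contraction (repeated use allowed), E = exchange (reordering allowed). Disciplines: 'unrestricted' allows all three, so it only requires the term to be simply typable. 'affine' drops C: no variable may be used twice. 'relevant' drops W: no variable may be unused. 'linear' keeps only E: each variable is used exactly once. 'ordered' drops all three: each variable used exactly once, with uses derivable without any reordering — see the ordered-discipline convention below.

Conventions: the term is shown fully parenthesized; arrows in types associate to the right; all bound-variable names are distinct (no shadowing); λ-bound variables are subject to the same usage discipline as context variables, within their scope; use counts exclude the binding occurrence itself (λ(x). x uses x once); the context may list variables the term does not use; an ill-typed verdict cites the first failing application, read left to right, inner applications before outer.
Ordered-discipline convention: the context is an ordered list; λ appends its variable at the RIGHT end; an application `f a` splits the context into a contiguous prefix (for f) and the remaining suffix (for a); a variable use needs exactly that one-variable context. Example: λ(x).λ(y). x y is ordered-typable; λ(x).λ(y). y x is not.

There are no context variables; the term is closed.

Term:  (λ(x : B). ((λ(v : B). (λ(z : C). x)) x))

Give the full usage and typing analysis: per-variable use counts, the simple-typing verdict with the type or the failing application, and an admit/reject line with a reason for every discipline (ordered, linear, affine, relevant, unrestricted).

use counts: x (λ-bound): 2×, v (λ-bound): 0×, z (λ-bound): 0×
use order (left to right): x, x
typing: the term checks, with type B -> C -> B
ordered: ✗ — x ×2 used more than once (contraction); v, z left unused
linear: ✗ — x ×2 used more than once (contraction); v, z left unused
affine: ✗ — x ×2 used more than once (contraction)
relevant: ✗ — v, z left unused
unrestricted: ✓ — simply typable at B -> C -> B; W, C, E all held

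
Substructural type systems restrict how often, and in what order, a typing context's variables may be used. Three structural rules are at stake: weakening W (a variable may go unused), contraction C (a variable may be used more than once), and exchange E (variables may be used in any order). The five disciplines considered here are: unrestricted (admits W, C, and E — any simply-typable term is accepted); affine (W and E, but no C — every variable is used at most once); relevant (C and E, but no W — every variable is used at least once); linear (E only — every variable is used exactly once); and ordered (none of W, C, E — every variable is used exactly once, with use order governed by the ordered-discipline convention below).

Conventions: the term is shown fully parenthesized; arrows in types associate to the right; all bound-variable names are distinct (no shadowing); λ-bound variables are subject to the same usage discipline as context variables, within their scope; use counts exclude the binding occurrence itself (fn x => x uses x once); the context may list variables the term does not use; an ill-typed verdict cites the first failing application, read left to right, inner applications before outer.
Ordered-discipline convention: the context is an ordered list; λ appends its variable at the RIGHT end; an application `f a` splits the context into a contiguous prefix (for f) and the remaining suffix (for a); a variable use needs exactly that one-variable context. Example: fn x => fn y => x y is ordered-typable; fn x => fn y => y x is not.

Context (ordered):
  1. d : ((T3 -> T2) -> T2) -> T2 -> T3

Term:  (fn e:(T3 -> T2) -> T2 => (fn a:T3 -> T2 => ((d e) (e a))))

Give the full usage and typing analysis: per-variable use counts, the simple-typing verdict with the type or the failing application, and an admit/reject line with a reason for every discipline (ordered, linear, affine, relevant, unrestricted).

usage: d=1; e [bound]=2; a [bound]=1
left-to-right use order: d, e, e, a
typing: the term checks, with type ((T3 -> T2) -> T2) -> (T3 -> T2) -> T3
ordered: ✗, repeated use of e ×2
linear: ✗, repeated use of e ×2
affine: ✗, repeated use of e ×2
relevant: ✓, at least one use each (d, e, a)
unrestricted: ✓, simply typable at ((T3 -> T2) -> T2) -> (T3 -> T2) -> T3; W, C, E all held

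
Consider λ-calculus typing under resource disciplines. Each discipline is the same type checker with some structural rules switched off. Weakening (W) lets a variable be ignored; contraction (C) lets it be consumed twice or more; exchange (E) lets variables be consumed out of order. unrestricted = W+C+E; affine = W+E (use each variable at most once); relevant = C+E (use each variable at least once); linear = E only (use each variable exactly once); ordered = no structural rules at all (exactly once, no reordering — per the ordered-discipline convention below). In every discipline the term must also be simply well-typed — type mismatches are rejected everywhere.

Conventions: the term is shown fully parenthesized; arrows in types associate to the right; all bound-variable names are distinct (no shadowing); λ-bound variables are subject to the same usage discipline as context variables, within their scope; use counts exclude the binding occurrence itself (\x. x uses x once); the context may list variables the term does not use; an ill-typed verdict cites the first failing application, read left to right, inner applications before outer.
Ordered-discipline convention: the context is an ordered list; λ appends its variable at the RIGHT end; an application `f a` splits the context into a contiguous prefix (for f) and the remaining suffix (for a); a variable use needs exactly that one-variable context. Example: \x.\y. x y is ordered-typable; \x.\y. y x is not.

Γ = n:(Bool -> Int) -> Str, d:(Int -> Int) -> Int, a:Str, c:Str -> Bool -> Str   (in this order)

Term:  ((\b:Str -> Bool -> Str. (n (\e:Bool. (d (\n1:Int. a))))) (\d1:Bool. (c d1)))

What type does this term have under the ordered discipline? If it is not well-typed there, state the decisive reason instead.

not well-typed under ordered — fails simple typing
counts: n: 1, d: 1, a: 1, c: 1, b (bound): 0, e (bound): 0, n1 (bound): 0, d1 (bound): 1
left-to-right use order: n, d, a, c, d1
typing: ill-typed: a function awaiting Int -> Int gets Int -> Str
summary: ordered ✗; linear ✗; affine ✗; relevant ✗; unrestricted ✗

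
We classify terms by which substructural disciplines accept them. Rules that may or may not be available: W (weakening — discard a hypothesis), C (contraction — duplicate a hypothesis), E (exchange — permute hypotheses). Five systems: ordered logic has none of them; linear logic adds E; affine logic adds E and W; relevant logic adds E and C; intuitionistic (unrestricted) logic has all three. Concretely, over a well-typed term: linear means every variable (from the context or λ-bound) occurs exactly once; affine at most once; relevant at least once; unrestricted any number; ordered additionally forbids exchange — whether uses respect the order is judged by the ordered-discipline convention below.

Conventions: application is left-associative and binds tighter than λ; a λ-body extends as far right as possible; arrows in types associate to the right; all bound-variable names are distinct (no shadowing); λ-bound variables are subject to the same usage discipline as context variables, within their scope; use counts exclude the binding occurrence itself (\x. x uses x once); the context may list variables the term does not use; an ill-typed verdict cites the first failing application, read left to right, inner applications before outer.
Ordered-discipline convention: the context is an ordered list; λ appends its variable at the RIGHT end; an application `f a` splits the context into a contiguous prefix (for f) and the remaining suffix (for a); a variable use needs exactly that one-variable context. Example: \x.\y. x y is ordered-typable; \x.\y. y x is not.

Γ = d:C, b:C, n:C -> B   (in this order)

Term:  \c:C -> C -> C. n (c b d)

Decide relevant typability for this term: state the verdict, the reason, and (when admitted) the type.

yes — d, b, n, c: all used, weakening unneeded; term : (C -> C -> C) -> B
use counts: d ×1; b ×1; n ×1; c [bound] ×1
uses in reading order: n, c, b, d
typing: well-typed at (C -> C -> C) -> B
per-discipline verdicts: ordered ✗ · linear ✓ · affine ✓ · relevant ✓ · unrestricted ✓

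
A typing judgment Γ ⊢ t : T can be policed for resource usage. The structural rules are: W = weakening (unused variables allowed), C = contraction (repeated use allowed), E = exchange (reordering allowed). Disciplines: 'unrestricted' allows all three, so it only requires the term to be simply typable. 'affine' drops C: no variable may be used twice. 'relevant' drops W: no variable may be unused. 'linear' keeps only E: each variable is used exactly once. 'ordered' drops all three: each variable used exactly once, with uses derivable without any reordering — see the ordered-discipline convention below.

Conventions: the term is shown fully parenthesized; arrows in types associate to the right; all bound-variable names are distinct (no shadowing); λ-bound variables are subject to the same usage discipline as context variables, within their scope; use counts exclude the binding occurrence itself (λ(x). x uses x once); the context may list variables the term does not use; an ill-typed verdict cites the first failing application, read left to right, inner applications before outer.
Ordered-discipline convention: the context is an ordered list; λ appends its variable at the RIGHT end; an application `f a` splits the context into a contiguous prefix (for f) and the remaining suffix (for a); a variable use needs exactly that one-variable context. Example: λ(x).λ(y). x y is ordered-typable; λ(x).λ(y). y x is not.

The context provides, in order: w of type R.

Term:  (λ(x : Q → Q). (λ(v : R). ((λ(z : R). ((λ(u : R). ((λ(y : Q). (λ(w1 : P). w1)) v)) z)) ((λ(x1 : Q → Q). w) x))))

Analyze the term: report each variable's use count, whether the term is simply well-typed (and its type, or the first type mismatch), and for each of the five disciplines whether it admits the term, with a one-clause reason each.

use counts: w: 1; x (λ-bound): 1; v (λ-bound): 1; z (λ-bound): 1; u (λ-bound): 0; y (λ-bound): 0; w1 (λ-bound): 1; x1 (λ-bound): 0
left-to-right use order: w1, v, z, w, x
typing: ill-typed: an argument R mismatches the expected Q
ordered ✗ (fails simple typing)
linear ✗ (a type mismatch blocks all five)
affine ✗ (the type mismatch rejects it)
relevant ✗ (not simply typable)
unrestricted ✗ (fails simple typing)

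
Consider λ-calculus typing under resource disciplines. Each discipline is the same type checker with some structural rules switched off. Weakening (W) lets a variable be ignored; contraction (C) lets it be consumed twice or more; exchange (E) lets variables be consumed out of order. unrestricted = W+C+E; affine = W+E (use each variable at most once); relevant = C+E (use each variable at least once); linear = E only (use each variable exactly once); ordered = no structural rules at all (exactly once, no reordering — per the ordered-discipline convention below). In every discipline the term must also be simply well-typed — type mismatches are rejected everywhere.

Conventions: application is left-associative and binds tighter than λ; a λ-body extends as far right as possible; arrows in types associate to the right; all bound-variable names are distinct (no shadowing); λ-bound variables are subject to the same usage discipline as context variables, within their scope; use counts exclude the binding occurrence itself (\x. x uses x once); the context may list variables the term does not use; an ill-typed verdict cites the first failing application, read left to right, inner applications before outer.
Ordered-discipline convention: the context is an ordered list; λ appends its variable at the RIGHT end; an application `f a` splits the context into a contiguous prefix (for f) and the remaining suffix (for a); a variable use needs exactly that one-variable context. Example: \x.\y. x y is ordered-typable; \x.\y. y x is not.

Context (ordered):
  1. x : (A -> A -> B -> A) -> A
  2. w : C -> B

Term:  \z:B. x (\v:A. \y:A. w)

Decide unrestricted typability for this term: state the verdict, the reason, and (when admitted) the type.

no — not simply typable
counts: x: 1, w: 1, z (bound): 0, v (bound): 0, y (bound): 0
use order (left to right): x, w
typing: ill-typed: an argument A -> A -> C -> B mismatches the expected A -> A -> B -> A
per-discipline verdicts: ordered ✗, linear ✗, affine ✗, relevant ✗, unrestricted ✗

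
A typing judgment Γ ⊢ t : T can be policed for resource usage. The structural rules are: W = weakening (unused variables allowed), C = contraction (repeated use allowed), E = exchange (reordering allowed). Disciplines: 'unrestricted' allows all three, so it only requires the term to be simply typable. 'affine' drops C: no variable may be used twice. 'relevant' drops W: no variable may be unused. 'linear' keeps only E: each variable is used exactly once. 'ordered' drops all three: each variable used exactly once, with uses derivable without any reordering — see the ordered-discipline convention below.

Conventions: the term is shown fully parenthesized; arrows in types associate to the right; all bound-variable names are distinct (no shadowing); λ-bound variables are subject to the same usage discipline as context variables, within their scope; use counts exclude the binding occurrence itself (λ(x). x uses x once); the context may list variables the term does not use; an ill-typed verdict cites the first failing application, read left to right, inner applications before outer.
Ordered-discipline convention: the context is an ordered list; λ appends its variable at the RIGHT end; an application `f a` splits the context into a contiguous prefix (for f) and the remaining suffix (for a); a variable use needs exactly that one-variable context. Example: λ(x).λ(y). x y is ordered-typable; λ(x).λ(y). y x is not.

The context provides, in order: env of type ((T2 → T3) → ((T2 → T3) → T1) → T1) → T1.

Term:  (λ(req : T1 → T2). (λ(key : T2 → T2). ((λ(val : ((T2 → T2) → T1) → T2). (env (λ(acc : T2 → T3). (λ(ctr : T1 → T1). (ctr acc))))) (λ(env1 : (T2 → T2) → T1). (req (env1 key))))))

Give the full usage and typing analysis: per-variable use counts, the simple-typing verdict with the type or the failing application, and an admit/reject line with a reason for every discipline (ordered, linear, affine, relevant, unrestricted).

usage: env: 1; req (bound): 1; key (bound): 1; val (bound): 0; acc (bound): 1; ctr (bound): 1; env1 (bound): 1
uses in reading order: env, ctr, acc, req, env1, key
typing: ill-typed: argument of type T2 → T3 where T1 is required
ordered: ✗, the type mismatch rejects it
linear: ✗, not simply typable
affine: ✗, fails simple typing
relevant: ✗, a type mismatch blocks all five
unrestricted: ✗, the type mismatch rejects it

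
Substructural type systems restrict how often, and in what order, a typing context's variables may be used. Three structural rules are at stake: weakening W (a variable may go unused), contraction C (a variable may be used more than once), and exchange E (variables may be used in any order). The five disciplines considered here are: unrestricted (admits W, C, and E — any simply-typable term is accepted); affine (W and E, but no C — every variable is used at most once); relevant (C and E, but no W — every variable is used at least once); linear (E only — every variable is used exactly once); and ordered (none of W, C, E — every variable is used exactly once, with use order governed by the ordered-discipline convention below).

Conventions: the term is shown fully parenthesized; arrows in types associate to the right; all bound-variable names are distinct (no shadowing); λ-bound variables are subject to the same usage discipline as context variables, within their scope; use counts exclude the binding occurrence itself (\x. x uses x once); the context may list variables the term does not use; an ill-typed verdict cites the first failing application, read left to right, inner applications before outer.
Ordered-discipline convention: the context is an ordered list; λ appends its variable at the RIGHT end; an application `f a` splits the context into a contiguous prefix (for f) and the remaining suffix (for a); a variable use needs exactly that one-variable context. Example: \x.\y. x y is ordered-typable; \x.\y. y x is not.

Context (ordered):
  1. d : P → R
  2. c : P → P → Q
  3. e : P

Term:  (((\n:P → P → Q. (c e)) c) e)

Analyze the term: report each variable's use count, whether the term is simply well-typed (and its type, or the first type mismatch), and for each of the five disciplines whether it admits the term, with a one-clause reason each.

usage: d: 0; c: 2; e: 2; n [bound]: 0
uses in reading order: c, e, c, e
typing: well-typed — term : Q
ordered ✗ (repeated use of c ×2, e ×2; d, n never used (weakening))
linear ✗ (repeated use of c ×2, e ×2; d, n never used (weakening))
affine ✗ (repeated use of c ×2, e ×2)
relevant ✗ (d, n never used (weakening))
unrestricted ✓ (well-typed at Q; no restrictions here)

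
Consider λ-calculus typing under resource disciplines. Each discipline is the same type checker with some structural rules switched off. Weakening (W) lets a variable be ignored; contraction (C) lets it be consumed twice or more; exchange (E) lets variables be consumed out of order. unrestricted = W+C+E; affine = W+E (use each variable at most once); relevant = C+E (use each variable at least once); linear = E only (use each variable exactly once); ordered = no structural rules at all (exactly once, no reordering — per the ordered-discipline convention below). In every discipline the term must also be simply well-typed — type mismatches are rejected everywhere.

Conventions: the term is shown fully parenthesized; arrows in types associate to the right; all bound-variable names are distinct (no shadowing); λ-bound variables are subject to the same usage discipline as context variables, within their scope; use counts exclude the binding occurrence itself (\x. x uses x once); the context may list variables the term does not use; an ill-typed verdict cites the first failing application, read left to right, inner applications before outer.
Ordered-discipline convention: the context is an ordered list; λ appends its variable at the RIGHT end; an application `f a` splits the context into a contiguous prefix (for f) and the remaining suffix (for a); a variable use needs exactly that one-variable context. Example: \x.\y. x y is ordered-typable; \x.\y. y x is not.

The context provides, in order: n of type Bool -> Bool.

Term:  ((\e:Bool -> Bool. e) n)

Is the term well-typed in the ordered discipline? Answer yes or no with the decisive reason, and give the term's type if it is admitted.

yes — one use each (n, e); ordered split holds; term : Bool -> Bool
variable uses: n=1, e [bound]=1
order of uses: e, n
typing: ✓ — Bool -> Bool
all disciplines: ordered ✓ | linear ✓ | affine ✓ | relevant ✓ | unrestricted ✓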